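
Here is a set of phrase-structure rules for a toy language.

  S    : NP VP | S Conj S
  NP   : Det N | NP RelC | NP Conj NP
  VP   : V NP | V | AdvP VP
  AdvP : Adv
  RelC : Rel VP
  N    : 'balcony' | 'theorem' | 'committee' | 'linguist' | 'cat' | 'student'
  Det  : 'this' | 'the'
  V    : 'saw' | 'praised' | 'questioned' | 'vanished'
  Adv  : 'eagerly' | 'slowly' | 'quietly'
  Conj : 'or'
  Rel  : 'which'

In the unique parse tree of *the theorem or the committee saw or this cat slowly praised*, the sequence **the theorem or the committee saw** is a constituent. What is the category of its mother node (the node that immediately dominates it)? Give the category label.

S
  S
    NP
      NP
        Det: the
        N: theorem
      Conj: or
      NP
        Det: the
        N: committee
    VP
      V: saw
  Conj: or
  S
    NP
      Det: this
      N: cat
    VP
      AdvP
        Adv: slowly
      VP
        V: praised
The span 'the theorem or the committee saw' is the S node built by S → NP VP.
Its mother is the S built by S → S Conj S.

S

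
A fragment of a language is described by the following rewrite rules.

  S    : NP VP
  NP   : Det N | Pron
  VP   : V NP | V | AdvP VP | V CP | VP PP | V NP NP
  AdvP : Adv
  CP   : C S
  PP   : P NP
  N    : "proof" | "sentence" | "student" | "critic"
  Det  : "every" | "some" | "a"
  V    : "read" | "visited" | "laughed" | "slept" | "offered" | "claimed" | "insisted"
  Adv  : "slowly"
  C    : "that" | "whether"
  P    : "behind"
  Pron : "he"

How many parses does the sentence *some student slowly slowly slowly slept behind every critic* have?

4

Two of the 4 distinct bracketings:
[S [NP [Det some] [N student]] [VP [AdvP [Adv slowly]] [VP [AdvP [Adv slowly]] [VP [AdvP [Adv slowly]] [VP [VP [V slept]] [PP [P behind] [NP [Det every] [N critic]]]]]]]]
[S [NP [Det some] [N student]] [VP [AdvP [Adv slowly]] [VP [AdvP [Adv slowly]] [VP [VP [AdvP [Adv slowly]] [VP [V slept]]] [PP [P behind] [NP [Det every] [N critic]]]]]]]
The trees differ in how a recursive rule is bracketed over the same span.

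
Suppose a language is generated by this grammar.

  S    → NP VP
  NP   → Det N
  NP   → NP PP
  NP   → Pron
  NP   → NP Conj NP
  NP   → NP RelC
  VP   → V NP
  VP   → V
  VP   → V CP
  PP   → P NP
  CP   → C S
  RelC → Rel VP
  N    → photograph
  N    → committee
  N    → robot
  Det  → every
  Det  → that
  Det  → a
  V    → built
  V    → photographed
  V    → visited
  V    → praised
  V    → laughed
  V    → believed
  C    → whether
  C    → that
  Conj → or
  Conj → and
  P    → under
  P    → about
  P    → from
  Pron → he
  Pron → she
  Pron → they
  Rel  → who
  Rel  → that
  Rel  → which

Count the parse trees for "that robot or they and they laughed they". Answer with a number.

The two bracketings:
[S [NP [NP [Det that] [N robot]] [Conj or] [NP [NP [Pron they]] [Conj and] [NP [Pron they]]]] [VP [V laughed] [NP [Pron they]]]]
[S [NP [NP [NP [Det that] [N robot]] [Conj or] [NP [Pron they]]] [Conj and] [NP [Pron they]]] [VP [V laughed] [NP [Pron they]]]]
The trees differ in how a recursive rule is bracketed over the same span.

2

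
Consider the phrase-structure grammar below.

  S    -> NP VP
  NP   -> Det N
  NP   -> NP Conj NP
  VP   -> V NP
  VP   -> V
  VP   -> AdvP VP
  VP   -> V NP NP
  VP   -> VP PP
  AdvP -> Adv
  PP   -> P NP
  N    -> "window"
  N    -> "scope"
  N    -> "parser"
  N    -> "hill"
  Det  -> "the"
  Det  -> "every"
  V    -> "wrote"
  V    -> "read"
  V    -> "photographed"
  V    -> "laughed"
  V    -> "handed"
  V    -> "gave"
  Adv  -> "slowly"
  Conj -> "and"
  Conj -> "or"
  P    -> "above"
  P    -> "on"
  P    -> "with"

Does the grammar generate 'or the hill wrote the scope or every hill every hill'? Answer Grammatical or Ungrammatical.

For S → NP VP, no prefix of the string parses as an NP.

Ungrammatical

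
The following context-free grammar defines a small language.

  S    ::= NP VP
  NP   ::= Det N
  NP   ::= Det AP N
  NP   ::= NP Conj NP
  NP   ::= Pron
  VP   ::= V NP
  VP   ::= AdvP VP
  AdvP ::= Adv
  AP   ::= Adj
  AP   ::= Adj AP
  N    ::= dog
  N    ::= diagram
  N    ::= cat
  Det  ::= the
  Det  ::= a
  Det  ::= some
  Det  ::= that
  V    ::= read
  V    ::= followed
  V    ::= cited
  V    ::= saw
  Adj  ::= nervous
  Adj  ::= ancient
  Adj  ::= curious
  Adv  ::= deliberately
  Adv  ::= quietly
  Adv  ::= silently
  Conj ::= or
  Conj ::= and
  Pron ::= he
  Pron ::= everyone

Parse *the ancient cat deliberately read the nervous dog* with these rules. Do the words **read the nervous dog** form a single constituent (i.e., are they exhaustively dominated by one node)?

Yes

[S [NP [Det the] [AP [Adj ancient]] [N cat]] [VP [AdvP [Adv deliberately]] [VP [V read] [NP [Det the] [AP [Adj nervous]] [N dog]]]]]
The words 'read the nervous dog' are exhaustively dominated by a single VP node (built by VP → V NP), so they form a constituent.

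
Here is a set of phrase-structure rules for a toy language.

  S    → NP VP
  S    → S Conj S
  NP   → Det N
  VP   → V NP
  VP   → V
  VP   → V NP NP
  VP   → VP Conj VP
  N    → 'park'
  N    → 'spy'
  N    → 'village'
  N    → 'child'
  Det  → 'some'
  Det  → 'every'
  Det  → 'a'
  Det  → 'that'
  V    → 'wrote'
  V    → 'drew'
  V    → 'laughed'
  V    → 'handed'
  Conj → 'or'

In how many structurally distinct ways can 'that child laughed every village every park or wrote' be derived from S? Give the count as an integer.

[S [NP [Det that] [N child]] [VP [VP [V laughed] [NP [Det every] [N village]] [NP [Det every] [N park]]] [Conj or] [VP [V wrote]]]]
No rule offers an alternative attachment or grouping for any span, so this is the only derivation.

1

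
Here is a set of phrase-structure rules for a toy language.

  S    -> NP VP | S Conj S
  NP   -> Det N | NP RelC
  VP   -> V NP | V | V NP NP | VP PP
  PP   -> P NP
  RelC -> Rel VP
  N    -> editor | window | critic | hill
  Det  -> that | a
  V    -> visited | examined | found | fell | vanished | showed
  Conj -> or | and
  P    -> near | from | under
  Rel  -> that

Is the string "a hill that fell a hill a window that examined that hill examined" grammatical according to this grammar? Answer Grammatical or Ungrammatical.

S
  NP
    NP
      Det: a
      N: hill
    RelC
      Rel: that
      VP
        V: fell
        NP
          Det: a
          N: hill
        NP
          NP
            Det: a
            N: window
          RelC
            Rel: that
            VP
              V: examined
              NP
                Det: that
                N: hill
  VP
    V: examined
Each bracket corresponds to one application of a listed rule, so the string is derivable from S.

Grammatical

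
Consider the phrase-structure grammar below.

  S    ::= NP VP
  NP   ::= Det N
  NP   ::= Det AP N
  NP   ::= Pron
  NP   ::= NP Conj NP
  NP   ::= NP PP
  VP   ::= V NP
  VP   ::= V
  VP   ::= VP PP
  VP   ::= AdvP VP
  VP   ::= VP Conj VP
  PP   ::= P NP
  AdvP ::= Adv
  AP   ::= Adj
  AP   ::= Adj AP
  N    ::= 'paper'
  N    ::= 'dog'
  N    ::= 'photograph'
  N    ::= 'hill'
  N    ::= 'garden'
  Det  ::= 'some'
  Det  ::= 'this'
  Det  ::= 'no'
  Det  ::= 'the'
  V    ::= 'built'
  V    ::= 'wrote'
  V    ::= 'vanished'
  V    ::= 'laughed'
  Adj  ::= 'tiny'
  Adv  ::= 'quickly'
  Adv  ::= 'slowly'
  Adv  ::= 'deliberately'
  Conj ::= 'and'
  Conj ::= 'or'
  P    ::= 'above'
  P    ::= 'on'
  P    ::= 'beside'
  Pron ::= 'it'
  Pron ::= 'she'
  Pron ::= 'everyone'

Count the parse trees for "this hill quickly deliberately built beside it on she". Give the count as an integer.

9

Two of the 9 distinct bracketings:
[S [NP [Det this] [N hill]] [VP [VP [AdvP [Adv quickly]] [VP [AdvP [Adv deliberately]] [VP [V built]]]] [PP [P beside] [NP [NP [Pron it]] [PP [P on] [NP [Pron she]]]]]]]
[S [NP [Det this] [N hill]] [VP [VP [VP [AdvP [Adv quickly]] [VP [AdvP [Adv deliberately]] [VP [V built]]]] [PP [P beside] [NP [Pron it]]]] [PP [P on] [NP [Pron she]]]]]
The difference turns on whether NP → NP PP is used at the relevant span, versus an alternative expansion of NP.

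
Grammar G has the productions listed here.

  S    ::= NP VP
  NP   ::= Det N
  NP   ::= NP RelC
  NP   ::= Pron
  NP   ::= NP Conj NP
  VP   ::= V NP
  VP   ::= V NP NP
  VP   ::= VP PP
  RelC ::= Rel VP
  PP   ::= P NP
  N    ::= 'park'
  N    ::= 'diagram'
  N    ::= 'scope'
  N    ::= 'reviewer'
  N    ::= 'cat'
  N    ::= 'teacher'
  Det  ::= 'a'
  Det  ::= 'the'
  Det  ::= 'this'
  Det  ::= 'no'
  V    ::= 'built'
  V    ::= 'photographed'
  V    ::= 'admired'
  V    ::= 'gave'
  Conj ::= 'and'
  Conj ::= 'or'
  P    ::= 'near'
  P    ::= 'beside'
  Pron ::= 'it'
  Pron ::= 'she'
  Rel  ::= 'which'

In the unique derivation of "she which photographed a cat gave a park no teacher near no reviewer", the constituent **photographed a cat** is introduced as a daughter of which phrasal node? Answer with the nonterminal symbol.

[S [NP [NP [Pron she]] [RelC [Rel which] [VP [V photographed] [NP [Det a] [N cat]]]]] [VP [VP [V gave] [NP [Det a] [N park]] [NP [Det no] [N teacher]]] [PP [P near] [NP [Det no] [N reviewer]]]]]
The span 'photographed a cat' is the VP node built by VP → V NP.
Its mother is the RelC built by RelC → Rel VP.

RelC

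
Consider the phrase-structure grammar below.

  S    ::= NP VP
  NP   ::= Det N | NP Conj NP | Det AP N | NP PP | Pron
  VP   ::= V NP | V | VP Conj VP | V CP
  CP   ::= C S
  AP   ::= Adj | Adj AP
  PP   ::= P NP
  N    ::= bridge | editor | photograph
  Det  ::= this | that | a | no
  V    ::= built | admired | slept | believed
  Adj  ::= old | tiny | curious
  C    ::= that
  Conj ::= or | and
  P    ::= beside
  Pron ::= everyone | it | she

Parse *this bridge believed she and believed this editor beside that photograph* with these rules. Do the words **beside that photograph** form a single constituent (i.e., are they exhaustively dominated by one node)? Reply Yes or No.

Yes

[S [NP [Det this] [N bridge]] [VP [VP [V believed] [NP [Pron she]]] [Conj and] [VP [V believed] [NP [NP [Det this] [N editor]] [PP [P beside] [NP [Det that] [N photograph]]]]]]]
The words 'beside that photograph' are exhaustively dominated by a single PP node (built by PP → P NP), so they form a constituent.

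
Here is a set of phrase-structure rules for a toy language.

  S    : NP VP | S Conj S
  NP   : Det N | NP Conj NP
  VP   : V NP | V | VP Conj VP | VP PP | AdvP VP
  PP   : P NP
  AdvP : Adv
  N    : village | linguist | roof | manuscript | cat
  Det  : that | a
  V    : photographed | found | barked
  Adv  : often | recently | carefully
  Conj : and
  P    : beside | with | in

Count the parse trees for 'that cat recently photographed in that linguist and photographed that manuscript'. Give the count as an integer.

Two of the 3 distinct bracketings:
[S [NP [Det that] [N cat]] [VP [VP [VP [AdvP [Adv recently]] [VP [V photographed]]] [PP [P in] [NP [Det that] [N linguist]]]] [Conj and] [VP [V photographed] [NP [Det that] [N manuscript]]]]]
[S [NP [Det that] [N cat]] [VP [VP [AdvP [Adv recently]] [VP [VP [V photographed]] [PP [P in] [NP [Det that] [N linguist]]]]] [Conj and] [VP [V photographed] [NP [Det that] [N manuscript]]]]]
The trees differ in how a recursive rule is bracketed over the same span.

3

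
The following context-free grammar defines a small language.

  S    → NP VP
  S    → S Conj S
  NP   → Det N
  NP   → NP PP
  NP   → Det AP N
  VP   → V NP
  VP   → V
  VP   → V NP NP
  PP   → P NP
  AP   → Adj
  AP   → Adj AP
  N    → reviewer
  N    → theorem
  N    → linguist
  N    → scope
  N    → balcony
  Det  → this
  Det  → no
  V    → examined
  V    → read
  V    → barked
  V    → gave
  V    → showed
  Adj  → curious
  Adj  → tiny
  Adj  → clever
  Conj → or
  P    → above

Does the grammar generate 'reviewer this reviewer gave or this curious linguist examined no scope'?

For S → NP VP, no prefix of the string parses as an NP. The alternative S rule S → S Conj S likewise has no satisfying split.

Ungrammatical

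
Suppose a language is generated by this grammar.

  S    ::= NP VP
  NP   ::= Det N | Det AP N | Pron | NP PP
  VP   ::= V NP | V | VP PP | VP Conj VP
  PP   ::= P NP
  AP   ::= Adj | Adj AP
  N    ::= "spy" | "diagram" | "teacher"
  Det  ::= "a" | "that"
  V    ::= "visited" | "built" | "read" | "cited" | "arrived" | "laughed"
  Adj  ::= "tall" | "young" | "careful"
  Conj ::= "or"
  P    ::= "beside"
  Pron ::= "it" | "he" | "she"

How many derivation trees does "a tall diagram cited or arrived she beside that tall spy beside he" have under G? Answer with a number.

9

Two of the 9 distinct bracketings:
[S [NP [Det a] [AP [Adj tall]] [N diagram]] [VP [VP [VP [V cited]] [Conj or] [VP [V arrived] [NP [Pron she]]]] [PP [P beside] [NP [NP [Det that] [AP [Adj tall]] [N spy]] [PP [P beside] [NP [Pron he]]]]]]]
[S [NP [Det a] [AP [Adj tall]] [N diagram]] [VP [VP [VP [VP [V cited]] [Conj or] [VP [V arrived] [NP [Pron she]]]] [PP [P beside] [NP [Det that] [AP [Adj tall]] [N spy]]]] [PP [P beside] [NP [Pron he]]]]]
The difference turns on whether NP → NP PP is used at the relevant span, versus an alternative expansion of NP.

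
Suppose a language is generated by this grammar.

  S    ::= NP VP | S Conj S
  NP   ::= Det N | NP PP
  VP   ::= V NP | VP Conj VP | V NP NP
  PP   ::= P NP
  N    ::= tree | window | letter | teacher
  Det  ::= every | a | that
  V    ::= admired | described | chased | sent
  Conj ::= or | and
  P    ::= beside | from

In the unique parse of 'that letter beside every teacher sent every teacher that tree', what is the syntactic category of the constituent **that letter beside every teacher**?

NP

S
  NP
    NP
      Det: that
      N: letter
    PP
      P: beside
      NP
        Det: every
        N: teacher
  VP
    V: sent
    NP
      Det: every
      N: teacher
    NP
      Det: that
      N: tree
The span 'that letter beside every teacher' is the NP node built by NP → NP PP.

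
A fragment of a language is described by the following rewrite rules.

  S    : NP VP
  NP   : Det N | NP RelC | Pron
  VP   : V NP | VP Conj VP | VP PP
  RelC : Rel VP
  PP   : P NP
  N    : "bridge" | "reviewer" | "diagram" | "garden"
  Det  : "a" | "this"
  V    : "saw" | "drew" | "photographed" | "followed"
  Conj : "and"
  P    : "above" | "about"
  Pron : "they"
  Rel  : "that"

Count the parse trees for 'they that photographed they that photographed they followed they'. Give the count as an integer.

The two bracketings:
[S [NP [NP [Pron they]] [RelC [Rel that] [VP [V photographed] [NP [NP [Pron they]] [RelC [Rel that] [VP [V photographed] [NP [Pron they]]]]]]]] [VP [V followed] [NP [Pron they]]]]
[S [NP [NP [NP [Pron they]] [RelC [Rel that] [VP [V photographed] [NP [Pron they]]]]] [RelC [Rel that] [VP [V photographed] [NP [Pron they]]]]] [VP [V followed] [NP [Pron they]]]]
The trees differ in how a recursive rule is bracketed over the same span.

2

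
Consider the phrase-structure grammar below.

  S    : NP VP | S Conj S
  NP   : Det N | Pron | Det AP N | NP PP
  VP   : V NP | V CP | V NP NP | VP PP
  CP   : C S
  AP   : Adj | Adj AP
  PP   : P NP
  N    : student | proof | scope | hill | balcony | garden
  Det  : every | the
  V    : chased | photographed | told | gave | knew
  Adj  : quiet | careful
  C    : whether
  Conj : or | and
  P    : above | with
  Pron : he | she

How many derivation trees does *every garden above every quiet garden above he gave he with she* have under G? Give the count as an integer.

4

Two of the 4 distinct bracketings:
[S [NP [NP [Det every] [N garden]] [PP [P above] [NP [NP [Det every] [AP [Adj quiet]] [N garden]] [PP [P above] [NP [Pron he]]]]]] [VP [V gave] [NP [NP [Pron he]] [PP [P with] [NP [Pron she]]]]]]
[S [NP [NP [Det every] [N garden]] [PP [P above] [NP [NP [Det every] [AP [Adj quiet]] [N garden]] [PP [P above] [NP [Pron he]]]]]] [VP [VP [V gave] [NP [Pron he]]] [PP [P with] [NP [Pron she]]]]]
The difference turns on whether VP → VP PP is used at the relevant span, versus an alternative expansion of VP.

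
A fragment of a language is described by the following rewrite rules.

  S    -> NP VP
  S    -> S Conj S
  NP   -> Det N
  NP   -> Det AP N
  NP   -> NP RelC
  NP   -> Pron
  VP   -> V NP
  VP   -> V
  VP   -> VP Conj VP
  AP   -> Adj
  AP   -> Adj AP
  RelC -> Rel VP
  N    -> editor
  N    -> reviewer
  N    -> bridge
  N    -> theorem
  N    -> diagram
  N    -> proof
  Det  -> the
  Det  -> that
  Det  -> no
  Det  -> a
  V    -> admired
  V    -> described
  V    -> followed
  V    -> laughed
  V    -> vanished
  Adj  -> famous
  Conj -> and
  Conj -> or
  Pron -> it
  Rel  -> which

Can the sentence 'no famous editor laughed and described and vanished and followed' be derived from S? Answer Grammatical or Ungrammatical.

Grammatical

S
  NP
    Det: no
    AP
      Adj: famous
    N: editor
  VP
    VP
      V: laughed
    Conj: and
    VP
      VP
        V: described
      Conj: and
      VP
        VP
          V: vanished
        Conj: and
        VP
          V: followed
The bracketing above is licensed at every node by one of the given productions, with S at the root.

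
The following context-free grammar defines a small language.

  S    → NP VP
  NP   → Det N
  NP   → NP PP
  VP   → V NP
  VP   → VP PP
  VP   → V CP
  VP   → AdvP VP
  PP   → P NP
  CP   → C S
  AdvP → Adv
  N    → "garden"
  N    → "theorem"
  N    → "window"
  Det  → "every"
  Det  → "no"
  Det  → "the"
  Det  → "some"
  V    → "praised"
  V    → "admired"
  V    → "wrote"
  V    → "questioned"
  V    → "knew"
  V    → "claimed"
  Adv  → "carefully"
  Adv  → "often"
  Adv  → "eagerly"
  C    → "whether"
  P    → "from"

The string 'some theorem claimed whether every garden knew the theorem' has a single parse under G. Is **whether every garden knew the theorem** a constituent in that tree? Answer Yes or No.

Yes

[S [NP [Det some] [N theorem]] [VP [V claimed] [CP [C whether] [S [NP [Det every] [N garden]] [VP [V knew] [NP [Det the] [N theorem]]]]]]]
The words 'whether every garden knew the theorem' are exhaustively dominated by a single CP node (built by CP → C S), so they form a constituent.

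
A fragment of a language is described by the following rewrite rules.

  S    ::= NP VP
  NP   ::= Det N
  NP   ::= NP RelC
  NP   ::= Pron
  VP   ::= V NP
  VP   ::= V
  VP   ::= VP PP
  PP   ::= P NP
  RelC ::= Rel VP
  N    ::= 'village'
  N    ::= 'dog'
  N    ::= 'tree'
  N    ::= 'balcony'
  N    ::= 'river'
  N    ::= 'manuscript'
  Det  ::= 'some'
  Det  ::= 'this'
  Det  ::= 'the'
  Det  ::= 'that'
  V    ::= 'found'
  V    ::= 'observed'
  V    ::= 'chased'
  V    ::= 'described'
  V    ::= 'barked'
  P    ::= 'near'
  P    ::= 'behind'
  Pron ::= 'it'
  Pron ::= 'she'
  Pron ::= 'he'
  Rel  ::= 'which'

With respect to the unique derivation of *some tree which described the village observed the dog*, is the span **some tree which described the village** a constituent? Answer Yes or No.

[S [NP [NP [Det some] [N tree]] [RelC [Rel which] [VP [V described] [NP [Det the] [N village]]]]] [VP [V observed] [NP [Det the] [N dog]]]]
The words 'some tree which described the village' are exhaustively dominated by a single NP node (built by NP → NP RelC), so they form a constituent.

Yes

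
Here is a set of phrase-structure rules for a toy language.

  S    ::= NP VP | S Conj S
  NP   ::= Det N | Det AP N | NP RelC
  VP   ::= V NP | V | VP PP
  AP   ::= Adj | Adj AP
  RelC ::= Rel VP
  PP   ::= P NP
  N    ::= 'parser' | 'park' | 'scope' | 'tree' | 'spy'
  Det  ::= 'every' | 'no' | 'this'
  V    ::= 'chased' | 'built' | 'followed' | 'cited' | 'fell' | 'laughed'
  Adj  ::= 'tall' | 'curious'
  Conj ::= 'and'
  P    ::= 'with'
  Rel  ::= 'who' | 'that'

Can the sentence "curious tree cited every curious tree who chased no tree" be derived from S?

Ungrammatical

For S → NP VP, no prefix of the string parses as an NP. The alternative S rule S → S Conj S likewise has no satisfying split.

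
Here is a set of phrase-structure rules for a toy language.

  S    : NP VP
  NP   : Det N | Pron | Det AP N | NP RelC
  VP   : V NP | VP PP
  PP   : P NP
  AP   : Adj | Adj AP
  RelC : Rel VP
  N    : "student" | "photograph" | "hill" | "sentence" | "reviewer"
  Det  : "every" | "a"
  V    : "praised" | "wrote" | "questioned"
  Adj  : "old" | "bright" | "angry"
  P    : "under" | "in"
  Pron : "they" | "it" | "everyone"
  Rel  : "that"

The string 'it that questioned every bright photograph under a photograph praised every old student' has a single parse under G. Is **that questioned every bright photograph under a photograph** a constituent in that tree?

[S [NP [NP [Pron it]] [RelC [Rel that] [VP [VP [V questioned] [NP [Det every] [AP [Adj bright]] [N photograph]]] [PP [P under] [NP [Det a] [N photograph]]]]]] [VP [V praised] [NP [Det every] [AP [Adj old]] [N student]]]]
The words 'that questioned every bright photograph under a photograph' are exhaustively dominated by a single RelC node (built by RelC → Rel VP), so they form a constituent.

Yes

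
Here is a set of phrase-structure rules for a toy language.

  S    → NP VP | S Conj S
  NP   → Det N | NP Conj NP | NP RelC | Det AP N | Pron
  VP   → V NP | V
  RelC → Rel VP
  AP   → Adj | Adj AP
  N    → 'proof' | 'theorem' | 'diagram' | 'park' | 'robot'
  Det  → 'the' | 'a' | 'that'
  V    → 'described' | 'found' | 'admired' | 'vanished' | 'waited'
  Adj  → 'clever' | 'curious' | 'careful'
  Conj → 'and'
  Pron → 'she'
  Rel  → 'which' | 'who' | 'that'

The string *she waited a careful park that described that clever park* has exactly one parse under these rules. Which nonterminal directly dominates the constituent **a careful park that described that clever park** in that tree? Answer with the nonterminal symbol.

[S [NP [Pron she]] [VP [V waited] [NP [NP [Det a] [AP [Adj careful]] [N park]] [RelC [Rel that] [VP [V described] [NP [Det that] [AP [Adj clever]] [N park]]]]]]]
The span 'a careful park that described that clever park' is the NP node built by NP → NP RelC.
Its mother is the VP built by VP → V NP.

VP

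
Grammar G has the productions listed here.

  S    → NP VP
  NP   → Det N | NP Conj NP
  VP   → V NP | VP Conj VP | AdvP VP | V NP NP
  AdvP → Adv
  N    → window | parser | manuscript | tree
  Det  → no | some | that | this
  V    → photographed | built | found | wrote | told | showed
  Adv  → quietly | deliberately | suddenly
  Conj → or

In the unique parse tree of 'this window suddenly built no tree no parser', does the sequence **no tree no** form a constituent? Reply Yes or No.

No

[S [NP [Det this] [N window]] [VP [AdvP [Adv suddenly]] [VP [V built] [NP [Det no] [N tree]] [NP [Det no] [N parser]]]]]
The smallest constituent containing 'no tree no' is the VP spanning 'built no tree no parser'; no single node in the tree dominates exactly the given words.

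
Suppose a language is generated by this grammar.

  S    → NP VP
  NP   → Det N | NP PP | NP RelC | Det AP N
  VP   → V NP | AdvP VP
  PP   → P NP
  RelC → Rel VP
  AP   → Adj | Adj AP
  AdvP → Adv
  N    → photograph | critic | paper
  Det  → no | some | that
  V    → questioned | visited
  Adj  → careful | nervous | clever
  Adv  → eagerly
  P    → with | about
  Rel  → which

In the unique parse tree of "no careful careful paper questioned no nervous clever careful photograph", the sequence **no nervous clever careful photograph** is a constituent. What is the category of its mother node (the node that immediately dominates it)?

S
  NP
    Det: no
    AP
      Adj: careful
      AP
        Adj: careful
    N: paper
  VP
    V: questioned
    NP
      Det: no
      AP
        Adj: nervous
        AP
          Adj: clever
          AP
            Adj: careful
      N: photograph
The span 'no nervous clever careful photograph' is the NP node built by NP → Det AP N.
Its mother is the VP built by VP → V NP.

VP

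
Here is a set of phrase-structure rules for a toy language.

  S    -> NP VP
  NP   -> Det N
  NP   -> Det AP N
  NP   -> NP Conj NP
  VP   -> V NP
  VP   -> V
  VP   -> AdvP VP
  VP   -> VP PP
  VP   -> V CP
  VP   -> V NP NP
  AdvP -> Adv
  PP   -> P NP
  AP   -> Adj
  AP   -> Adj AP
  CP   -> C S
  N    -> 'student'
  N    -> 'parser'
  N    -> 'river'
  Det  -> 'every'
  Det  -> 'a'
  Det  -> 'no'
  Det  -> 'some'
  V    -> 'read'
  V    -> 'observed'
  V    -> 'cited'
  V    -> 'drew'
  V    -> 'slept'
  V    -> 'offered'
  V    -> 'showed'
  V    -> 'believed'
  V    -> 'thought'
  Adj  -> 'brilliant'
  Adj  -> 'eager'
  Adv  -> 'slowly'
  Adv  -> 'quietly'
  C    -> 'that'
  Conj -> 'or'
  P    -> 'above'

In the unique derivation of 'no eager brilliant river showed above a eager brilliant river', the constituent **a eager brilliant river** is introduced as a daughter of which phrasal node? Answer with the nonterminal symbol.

PP

S
  NP
    Det: no
    AP
      Adj: eager
      AP
        Adj: brilliant
    N: river
  VP
    VP
      V: showed
    PP
      P: above
      NP
        Det: a
        AP
          Adj: eager
          AP
            Adj: brilliant
        N: river
The span 'a eager brilliant river' is the NP node built by NP → Det AP N.
Its mother is the PP built by PP → P NP.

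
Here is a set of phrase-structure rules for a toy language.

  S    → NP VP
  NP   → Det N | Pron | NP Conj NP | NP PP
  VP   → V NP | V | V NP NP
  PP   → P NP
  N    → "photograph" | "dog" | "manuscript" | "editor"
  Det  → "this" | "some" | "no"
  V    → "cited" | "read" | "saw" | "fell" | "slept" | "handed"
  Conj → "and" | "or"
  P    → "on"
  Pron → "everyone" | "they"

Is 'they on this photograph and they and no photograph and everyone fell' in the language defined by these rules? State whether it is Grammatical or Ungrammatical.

S
  NP
    NP
      NP
        Pron: they
      PP
        P: on
        NP
          Det: this
          N: photograph
    Conj: and
    NP
      NP
        Pron: they
      Conj: and
      NP
        NP
          Det: no
          N: photograph
        Conj: and
        NP
          Pron: everyone
  VP
    V: fell
Every word is introduced by a lexical rule and the phrasal rules combine the resulting categories into a single S.

Grammatical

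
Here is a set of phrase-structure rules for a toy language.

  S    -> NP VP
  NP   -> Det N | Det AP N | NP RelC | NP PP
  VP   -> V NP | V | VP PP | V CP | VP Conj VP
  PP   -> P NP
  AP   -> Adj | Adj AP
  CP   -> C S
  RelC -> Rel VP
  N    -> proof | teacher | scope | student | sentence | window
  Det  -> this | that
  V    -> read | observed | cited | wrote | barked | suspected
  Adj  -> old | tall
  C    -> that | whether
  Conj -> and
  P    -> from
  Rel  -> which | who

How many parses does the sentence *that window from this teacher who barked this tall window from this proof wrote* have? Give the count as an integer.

7

Two of the 7 distinct bracketings:
[S [NP [NP [NP [Det that] [N window]] [PP [P from] [NP [Det this] [N teacher]]]] [RelC [Rel who] [VP [V barked] [NP [NP [Det this] [AP [Adj tall]] [N window]] [PP [P from] [NP [Det this] [N proof]]]]]]] [VP [V wrote]]]
[S [NP [NP [NP [Det that] [N window]] [PP [P from] [NP [Det this] [N teacher]]]] [RelC [Rel who] [VP [VP [V barked] [NP [Det this] [AP [Adj tall]] [N window]]] [PP [P from] [NP [Det this] [N proof]]]]]] [VP [V wrote]]]
The difference turns on whether VP → VP PP is used at the relevant span, versus an alternative expansion of VP.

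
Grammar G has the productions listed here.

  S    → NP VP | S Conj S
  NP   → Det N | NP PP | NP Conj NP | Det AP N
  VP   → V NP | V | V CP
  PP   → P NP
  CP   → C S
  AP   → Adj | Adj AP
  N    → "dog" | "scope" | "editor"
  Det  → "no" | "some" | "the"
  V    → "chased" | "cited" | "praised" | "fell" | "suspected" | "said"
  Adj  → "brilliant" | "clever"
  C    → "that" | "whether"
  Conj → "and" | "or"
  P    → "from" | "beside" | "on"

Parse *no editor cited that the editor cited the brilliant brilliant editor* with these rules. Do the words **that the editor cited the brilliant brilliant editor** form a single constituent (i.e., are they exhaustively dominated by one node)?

Yes

[S [NP [Det no] [N editor]] [VP [V cited] [CP [C that] [S [NP [Det the] [N editor]] [VP [V cited] [NP [Det the] [AP [Adj brilliant] [AP [Adj brilliant]]] [N editor]]]]]]]
The words 'that the editor cited the brilliant brilliant editor' are exhaustively dominated by a single CP node (built by CP → C S), so they form a constituent.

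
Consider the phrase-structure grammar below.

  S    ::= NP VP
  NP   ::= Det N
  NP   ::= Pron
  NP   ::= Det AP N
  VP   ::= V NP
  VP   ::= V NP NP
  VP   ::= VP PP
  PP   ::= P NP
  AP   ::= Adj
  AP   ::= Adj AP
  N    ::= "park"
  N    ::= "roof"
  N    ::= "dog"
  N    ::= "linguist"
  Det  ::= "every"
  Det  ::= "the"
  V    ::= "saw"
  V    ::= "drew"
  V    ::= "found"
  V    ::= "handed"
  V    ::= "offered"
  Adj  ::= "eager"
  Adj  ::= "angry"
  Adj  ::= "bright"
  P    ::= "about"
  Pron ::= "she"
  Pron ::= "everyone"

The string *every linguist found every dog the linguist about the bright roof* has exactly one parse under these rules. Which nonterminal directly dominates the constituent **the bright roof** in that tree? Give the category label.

PP

S
  NP
    Det: every
    N: linguist
  VP
    VP
      V: found
      NP
        Det: every
        N: dog
      NP
        Det: the
        N: linguist
    PP
      P: about
      NP
        Det: the
        AP
          Adj: bright
        N: roof
The span 'the bright roof' is the NP node built by NP → Det AP N.
Its mother is the PP built by PP → P NP.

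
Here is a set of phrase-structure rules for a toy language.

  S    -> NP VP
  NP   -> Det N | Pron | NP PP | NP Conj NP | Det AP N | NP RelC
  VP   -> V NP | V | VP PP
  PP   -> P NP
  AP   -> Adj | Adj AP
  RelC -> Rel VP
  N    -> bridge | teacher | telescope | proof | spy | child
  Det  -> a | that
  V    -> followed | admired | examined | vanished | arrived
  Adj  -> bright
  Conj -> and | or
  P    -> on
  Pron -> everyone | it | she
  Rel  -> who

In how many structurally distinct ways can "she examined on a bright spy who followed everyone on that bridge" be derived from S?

4

Two of the 4 distinct bracketings:
[S [NP [Pron she]] [VP [VP [V examined]] [PP [P on] [NP [NP [NP [Det a] [AP [Adj bright]] [N spy]] [RelC [Rel who] [VP [V followed] [NP [Pron everyone]]]]] [PP [P on] [NP [Det that] [N bridge]]]]]]]
[S [NP [Pron she]] [VP [VP [V examined]] [PP [P on] [NP [NP [Det a] [AP [Adj bright]] [N spy]] [RelC [Rel who] [VP [V followed] [NP [NP [Pron everyone]] [PP [P on] [NP [Det that] [N bridge]]]]]]]]]]
The trees differ in how a recursive rule is bracketed over the same span.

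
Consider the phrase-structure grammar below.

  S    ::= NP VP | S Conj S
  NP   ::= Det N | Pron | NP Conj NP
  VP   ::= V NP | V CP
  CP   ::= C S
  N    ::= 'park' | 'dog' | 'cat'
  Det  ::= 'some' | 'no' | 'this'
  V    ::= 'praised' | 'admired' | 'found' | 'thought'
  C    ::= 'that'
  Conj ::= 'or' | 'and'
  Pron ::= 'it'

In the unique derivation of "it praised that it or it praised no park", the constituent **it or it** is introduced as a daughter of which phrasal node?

[S [NP [Pron it]] [VP [V praised] [CP [C that] [S [NP [NP [Pron it]] [Conj or] [NP [Pron it]]] [VP [V praised] [NP [Det no] [N park]]]]]]]
The span 'it or it' is the NP node built by NP → NP Conj NP.
Its mother is the S built by S → NP VP.

S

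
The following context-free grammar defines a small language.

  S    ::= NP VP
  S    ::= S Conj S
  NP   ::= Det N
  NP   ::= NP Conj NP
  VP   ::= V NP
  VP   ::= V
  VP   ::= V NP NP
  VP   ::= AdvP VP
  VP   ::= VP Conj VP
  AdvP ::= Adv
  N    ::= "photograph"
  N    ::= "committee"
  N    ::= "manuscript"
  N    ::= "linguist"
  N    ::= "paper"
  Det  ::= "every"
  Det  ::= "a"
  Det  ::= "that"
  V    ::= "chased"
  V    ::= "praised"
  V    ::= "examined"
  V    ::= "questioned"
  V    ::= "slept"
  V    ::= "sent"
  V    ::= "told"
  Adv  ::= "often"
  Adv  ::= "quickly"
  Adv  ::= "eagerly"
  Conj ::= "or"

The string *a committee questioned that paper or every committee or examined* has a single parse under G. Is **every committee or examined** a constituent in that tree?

[S [NP [Det a] [N committee]] [VP [VP [V questioned] [NP [NP [Det that] [N paper]] [Conj or] [NP [Det every] [N committee]]]] [Conj or] [VP [V examined]]]]
The smallest constituent containing 'every committee or examined' is the VP spanning 'questioned that paper or every committee or examined'; no single node in the tree dominates exactly the given words.

No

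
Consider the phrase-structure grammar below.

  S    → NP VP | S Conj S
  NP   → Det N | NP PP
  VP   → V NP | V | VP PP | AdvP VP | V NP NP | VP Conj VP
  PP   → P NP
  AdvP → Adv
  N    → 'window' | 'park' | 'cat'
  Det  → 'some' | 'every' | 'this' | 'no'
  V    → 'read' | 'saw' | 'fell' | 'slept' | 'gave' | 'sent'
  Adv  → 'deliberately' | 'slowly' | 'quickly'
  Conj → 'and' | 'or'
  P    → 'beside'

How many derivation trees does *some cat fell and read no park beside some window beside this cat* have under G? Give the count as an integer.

Two of the 9 distinct bracketings:
[S [NP [Det some] [N cat]] [VP [VP [VP [V fell]] [Conj and] [VP [V read] [NP [Det no] [N park]]]] [PP [P beside] [NP [NP [Det some] [N window]] [PP [P beside] [NP [Det this] [N cat]]]]]]]
[S [NP [Det some] [N cat]] [VP [VP [VP [VP [V fell]] [Conj and] [VP [V read] [NP [Det no] [N park]]]] [PP [P beside] [NP [Det some] [N window]]]] [PP [P beside] [NP [Det this] [N cat]]]]]
The difference turns on whether NP → NP PP is used at the relevant span, versus an alternative expansion of NP.

9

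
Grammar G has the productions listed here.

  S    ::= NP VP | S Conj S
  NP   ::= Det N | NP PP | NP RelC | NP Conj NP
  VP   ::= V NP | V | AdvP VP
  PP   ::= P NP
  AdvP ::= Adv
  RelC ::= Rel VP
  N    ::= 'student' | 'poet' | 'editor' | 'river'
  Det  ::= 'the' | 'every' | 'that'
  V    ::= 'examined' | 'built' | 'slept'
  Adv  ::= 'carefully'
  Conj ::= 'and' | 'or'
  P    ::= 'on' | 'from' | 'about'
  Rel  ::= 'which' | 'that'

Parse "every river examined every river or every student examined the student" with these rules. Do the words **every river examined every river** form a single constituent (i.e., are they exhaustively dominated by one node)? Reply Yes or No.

[S [S [NP [Det every] [N river]] [VP [V examined] [NP [Det every] [N river]]]] [Conj or] [S [NP [Det every] [N student]] [VP [V examined] [NP [Det the] [N student]]]]]
The words 'every river examined every river' are exhaustively dominated by a single S node (built by S → NP VP), so they form a constituent.

Yes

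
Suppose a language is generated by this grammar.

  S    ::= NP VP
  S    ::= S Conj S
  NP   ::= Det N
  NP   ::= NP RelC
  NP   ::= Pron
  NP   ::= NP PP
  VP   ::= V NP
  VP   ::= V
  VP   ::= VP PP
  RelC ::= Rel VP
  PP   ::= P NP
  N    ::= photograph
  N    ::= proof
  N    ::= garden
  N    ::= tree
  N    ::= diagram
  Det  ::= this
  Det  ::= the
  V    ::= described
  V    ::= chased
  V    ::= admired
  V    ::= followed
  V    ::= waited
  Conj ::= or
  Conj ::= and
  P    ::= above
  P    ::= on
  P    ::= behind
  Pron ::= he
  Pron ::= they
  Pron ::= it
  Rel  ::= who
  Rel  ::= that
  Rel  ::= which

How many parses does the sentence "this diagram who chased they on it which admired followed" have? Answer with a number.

7

Two of the 7 distinct bracketings:
[S [NP [NP [Det this] [N diagram]] [RelC [Rel who] [VP [V chased] [NP [NP [NP [Pron they]] [PP [P on] [NP [Pron it]]]] [RelC [Rel which] [VP [V admired]]]]]]] [VP [V followed]]]
[S [NP [NP [Det this] [N diagram]] [RelC [Rel who] [VP [V chased] [NP [NP [Pron they]] [PP [P on] [NP [NP [Pron it]] [RelC [Rel which] [VP [V admired]]]]]]]]] [VP [V followed]]]
The trees differ in how a recursive rule is bracketed over the same span.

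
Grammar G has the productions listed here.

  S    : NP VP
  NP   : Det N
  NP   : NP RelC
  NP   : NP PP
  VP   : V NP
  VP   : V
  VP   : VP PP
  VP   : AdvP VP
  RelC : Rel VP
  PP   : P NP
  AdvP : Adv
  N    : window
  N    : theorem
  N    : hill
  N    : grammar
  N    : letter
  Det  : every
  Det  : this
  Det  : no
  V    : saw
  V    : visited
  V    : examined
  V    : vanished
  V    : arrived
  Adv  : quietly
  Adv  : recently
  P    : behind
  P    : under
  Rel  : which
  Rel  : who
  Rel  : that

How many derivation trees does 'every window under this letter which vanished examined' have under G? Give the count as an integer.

The two bracketings:
[S [NP [NP [NP [Det every] [N window]] [PP [P under] [NP [Det this] [N letter]]]] [RelC [Rel which] [VP [V vanished]]]] [VP [V examined]]]
[S [NP [NP [Det every] [N window]] [PP [P under] [NP [NP [Det this] [N letter]] [RelC [Rel which] [VP [V vanished]]]]]] [VP [V examined]]]
The trees differ in how a recursive rule is bracketed over the same span.

2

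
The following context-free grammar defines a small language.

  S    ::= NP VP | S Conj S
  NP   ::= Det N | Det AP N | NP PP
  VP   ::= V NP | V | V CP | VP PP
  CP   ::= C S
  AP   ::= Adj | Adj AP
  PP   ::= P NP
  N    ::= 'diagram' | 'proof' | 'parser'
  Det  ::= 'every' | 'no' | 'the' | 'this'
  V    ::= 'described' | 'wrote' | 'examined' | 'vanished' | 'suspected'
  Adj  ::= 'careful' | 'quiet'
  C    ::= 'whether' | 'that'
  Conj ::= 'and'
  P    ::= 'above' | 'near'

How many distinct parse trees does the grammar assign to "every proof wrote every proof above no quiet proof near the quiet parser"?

Two of the 5 distinct bracketings:
[S [NP [Det every] [N proof]] [VP [V wrote] [NP [NP [Det every] [N proof]] [PP [P above] [NP [NP [Det no] [AP [Adj quiet]] [N proof]] [PP [P near] [NP [Det the] [AP [Adj quiet]] [N parser]]]]]]]]
[S [NP [Det every] [N proof]] [VP [V wrote] [NP [NP [NP [Det every] [N proof]] [PP [P above] [NP [Det no] [AP [Adj quiet]] [N proof]]]] [PP [P near] [NP [Det the] [AP [Adj quiet]] [N parser]]]]]]
The trees differ in how a recursive rule is bracketed over the same span.

5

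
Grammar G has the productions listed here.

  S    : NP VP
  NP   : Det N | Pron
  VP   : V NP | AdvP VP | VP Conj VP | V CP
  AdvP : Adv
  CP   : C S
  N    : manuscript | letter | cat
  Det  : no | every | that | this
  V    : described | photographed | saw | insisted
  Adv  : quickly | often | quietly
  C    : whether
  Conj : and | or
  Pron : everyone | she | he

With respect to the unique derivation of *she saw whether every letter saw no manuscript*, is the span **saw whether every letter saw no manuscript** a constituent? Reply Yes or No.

Yes

[S [NP [Pron she]] [VP [V saw] [CP [C whether] [S [NP [Det every] [N letter]] [VP [V saw] [NP [Det no] [N manuscript]]]]]]]
The words 'saw whether every letter saw no manuscript' are exhaustively dominated by a single VP node (built by VP → V CP), so they form a constituent.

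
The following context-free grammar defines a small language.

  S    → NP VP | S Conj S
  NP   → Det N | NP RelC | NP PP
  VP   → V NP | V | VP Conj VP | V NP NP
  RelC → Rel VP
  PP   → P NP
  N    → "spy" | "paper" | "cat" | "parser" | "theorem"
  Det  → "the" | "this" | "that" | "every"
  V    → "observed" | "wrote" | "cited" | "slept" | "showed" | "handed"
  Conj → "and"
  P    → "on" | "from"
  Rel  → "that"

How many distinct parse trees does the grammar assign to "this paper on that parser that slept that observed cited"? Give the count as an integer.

Two of the 3 distinct bracketings:
[S [NP [NP [NP [NP [Det this] [N paper]] [PP [P on] [NP [Det that] [N parser]]]] [RelC [Rel that] [VP [V slept]]]] [RelC [Rel that] [VP [V observed]]]] [VP [V cited]]]
[S [NP [NP [NP [Det this] [N paper]] [PP [P on] [NP [NP [Det that] [N parser]] [RelC [Rel that] [VP [V slept]]]]]] [RelC [Rel that] [VP [V observed]]]] [VP [V cited]]]
The trees differ in how a recursive rule is bracketed over the same span.

3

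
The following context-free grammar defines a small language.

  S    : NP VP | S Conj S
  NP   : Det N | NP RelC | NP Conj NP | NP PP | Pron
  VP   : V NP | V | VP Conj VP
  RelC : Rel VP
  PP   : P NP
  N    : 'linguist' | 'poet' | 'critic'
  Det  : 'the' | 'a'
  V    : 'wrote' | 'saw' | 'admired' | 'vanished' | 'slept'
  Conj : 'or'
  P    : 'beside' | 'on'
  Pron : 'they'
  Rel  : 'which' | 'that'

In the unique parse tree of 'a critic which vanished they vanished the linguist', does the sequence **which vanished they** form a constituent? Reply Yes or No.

Yes

[S [NP [NP [Det a] [N critic]] [RelC [Rel which] [VP [V vanished] [NP [Pron they]]]]] [VP [V vanished] [NP [Det the] [N linguist]]]]
The words 'which vanished they' are exhaustively dominated by a single RelC node (built by RelC → Rel VP), so they form a constituent.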